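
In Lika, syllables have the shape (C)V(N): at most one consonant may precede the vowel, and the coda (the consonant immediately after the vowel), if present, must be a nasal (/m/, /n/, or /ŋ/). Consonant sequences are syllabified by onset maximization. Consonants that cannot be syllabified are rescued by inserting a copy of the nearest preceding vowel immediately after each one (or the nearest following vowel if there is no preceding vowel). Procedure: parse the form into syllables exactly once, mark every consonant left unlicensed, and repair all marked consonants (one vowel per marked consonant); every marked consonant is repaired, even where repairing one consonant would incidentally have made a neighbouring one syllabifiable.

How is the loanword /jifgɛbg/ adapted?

Under (C)V(N), the unsyllabifiable consonants are /f/, /b/, /g/ (only a nasal (/m/, /n/, or /ŋ/) is licensed in coda position; onsets are limited to one consonant).
Inserting the epenthetic vowel yields /f/ → /fi/, /b/ → /bɛ/, /g/ → /gɛ/.

jifigɛbɛgɛ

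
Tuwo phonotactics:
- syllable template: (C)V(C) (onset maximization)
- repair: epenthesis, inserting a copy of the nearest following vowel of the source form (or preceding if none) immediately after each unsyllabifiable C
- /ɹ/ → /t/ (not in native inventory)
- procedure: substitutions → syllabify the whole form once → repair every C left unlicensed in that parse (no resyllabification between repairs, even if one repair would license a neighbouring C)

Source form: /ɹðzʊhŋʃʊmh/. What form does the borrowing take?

tʊðʊzʊhŋʊʃʊmhʊ

Substitution: /ɹ/ → /t/, giving /tðzʊhŋʃʊmh/.
The consonants /t/, /ð/, /ŋ/, /h/ cannot be parsed into a legal (C)V(C) syllable (at most one coda consonant is licensed; onsets are limited to one consonant).
Each unlicensed consonant becomes the onset of a new syllable: /t/ → /tʊ/, /ð/ → /ðʊ/, /ŋ/ → /ŋʊ/, /h/ → /hʊ/.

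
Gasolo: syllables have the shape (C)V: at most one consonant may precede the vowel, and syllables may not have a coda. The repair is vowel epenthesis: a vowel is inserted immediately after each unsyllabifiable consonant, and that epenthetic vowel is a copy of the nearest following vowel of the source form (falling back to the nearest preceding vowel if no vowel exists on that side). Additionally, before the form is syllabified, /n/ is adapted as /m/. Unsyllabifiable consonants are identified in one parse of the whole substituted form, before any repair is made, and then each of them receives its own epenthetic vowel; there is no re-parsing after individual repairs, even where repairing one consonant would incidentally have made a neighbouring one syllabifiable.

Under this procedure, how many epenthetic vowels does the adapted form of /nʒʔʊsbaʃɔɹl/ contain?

After substitution the input is /mʒʔʊsbaʃɔɹl/.
The unsyllabifiable consonants are /m/, /ʒ/, /s/, /ɹ/, /l/; each receives one epenthetic vowel.

5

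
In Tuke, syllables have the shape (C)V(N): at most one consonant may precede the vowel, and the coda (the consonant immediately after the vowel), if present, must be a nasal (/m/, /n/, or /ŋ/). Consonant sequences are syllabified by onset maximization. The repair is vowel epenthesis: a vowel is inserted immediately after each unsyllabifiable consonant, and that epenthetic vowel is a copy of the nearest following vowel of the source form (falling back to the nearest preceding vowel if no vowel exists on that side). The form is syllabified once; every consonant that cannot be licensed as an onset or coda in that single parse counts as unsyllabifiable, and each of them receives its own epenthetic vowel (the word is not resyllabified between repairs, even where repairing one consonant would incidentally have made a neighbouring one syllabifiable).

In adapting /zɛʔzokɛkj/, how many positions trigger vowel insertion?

3

The unsyllabifiable consonants are /ʔ/, /k/, /j/; each receives one epenthetic vowel.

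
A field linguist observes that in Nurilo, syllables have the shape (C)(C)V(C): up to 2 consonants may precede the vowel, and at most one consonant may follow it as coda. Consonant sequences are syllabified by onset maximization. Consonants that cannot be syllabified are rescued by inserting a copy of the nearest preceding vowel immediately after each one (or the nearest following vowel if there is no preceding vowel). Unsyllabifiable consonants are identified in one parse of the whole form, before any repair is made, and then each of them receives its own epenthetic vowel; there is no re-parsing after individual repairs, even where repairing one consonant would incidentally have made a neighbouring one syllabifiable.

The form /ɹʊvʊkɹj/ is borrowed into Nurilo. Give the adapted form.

Under (C)(C)V(C), the unsyllabifiable consonants are /ɹ/, /j/ (at most one coda consonant is licensed; onsets may contain at most 2 consonants).
Each unlicensed consonant becomes the onset of a new syllable: /ɹ/ → /ɹʊ/, /j/ → /jʊ/.

ɹʊvʊkɹʊjʊ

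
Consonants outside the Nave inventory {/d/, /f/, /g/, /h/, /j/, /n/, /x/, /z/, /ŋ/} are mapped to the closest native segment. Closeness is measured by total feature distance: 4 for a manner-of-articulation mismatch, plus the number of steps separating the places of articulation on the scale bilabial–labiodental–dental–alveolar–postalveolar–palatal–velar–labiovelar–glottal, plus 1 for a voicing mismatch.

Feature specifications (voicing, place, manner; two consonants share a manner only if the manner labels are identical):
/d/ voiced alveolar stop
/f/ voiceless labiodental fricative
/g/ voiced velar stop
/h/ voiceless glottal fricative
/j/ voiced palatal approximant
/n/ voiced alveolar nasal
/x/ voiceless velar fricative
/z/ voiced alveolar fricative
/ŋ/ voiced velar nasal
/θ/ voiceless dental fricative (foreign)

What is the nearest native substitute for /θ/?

/f/ is closest: same manner (fricative), place distance 1 (dental→labiodental), same voicing; total 1. Next closest is /z/ at distance 2.

f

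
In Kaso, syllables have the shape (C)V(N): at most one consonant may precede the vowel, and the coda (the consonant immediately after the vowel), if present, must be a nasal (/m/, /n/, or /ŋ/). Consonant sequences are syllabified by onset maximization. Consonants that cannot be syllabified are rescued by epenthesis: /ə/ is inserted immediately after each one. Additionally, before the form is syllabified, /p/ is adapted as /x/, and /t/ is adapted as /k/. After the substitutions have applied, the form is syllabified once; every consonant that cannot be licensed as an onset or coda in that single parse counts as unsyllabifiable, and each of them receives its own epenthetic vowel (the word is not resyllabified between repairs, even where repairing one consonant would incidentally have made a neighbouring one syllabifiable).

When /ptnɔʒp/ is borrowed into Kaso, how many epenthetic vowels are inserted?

After substitution the input is /xknɔʒx/.
The unsyllabifiable consonants are /x/, /k/, /ʒ/, /x/; each receives one epenthetic vowel.

4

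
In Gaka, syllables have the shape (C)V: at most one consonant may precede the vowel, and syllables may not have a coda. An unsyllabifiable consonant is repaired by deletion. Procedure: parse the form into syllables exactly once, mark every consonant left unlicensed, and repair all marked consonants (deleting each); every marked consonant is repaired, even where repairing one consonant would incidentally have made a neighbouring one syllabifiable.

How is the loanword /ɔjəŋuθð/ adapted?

The consonants /θ/, /ð/ cannot be parsed into a legal (C)V syllable (no codas are permitted; onsets are limited to one consonant).
Each unlicensed consonant is deleted: /θ/, /ð/.

ɔjəŋu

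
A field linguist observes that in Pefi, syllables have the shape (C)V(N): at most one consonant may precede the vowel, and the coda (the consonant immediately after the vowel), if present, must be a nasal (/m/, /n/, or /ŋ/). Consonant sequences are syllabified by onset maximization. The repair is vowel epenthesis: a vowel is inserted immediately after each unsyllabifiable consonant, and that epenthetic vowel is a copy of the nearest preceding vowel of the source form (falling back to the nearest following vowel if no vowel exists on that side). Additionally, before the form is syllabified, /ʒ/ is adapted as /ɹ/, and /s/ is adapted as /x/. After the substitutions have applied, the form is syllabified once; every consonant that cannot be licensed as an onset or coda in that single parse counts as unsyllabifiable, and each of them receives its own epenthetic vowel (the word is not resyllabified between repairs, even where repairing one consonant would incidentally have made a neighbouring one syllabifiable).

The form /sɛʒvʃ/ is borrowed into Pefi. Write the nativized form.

Substitution: /s/ → /x/, /ʒ/ → /ɹ/, giving /xɛɹvʃ/.
The consonants /ɹ/, /v/, /ʃ/ cannot be parsed into a legal (C)V(N) syllable (only a nasal (/m/, /n/, or /ŋ/) is licensed in coda position; onsets are limited to one consonant).
Inserting the epenthetic vowel yields /ɹ/ → /ɹɛ/, /v/ → /vɛ/, /ʃ/ → /ʃɛ/.

xɛɹɛvɛʃɛ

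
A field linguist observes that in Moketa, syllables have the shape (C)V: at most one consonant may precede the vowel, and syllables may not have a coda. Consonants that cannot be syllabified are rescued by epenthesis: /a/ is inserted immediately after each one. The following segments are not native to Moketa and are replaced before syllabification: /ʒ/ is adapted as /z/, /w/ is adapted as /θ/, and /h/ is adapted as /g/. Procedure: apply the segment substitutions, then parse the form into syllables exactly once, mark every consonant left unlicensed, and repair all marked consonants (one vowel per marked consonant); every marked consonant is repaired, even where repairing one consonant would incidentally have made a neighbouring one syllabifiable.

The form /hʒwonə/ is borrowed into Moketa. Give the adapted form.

gazaθonə

Substitution: /h/ → /g/, /ʒ/ → /z/, /w/ → /θ/, giving /gzθonə/.
Under (C)V, the unsyllabifiable consonants are /g/, /z/ (no codas are permitted; onsets are limited to one consonant).
Inserting the epenthetic vowel yields /g/ → /ga/, /z/ → /za/.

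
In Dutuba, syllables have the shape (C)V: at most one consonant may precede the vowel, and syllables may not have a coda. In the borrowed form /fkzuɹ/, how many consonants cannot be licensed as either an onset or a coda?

3

The consonants /f/, /k/, /ɹ/ cannot be parsed into a legal (C)V syllable (no codas are permitted; onsets are limited to one consonant).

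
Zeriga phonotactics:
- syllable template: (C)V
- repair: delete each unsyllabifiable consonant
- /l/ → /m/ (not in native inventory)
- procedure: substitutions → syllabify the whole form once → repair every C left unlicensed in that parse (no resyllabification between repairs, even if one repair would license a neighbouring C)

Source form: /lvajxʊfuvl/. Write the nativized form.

Substitution: /l/ → /m/, giving /mvajxʊfuvm/.
Under (C)V, the unsyllabifiable consonants are /m/, /j/, /v/, /m/ (no codas are permitted; onsets are limited to one consonant).
Deletion applies to /m/, /j/, /v/, /m/.

vaxʊfu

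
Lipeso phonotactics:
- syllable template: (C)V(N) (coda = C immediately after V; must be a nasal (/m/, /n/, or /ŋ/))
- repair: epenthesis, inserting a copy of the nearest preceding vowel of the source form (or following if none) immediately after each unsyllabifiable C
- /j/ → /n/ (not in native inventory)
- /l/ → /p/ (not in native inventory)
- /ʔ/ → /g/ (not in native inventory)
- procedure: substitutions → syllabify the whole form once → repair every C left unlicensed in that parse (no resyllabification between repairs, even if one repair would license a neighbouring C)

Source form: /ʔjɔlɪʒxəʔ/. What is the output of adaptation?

Substitution: /ʔ/ → /g/, /j/ → /n/, /l/ → /p/, giving /gnɔpɪʒxəg/.
Syllabifying with onset maximization leaves /g/, /ʒ/, /g/ stranded (only a nasal (/m/, /n/, or /ŋ/) is licensed in coda position; onsets are limited to one consonant).
Epenthesis after each stranded consonant: /g/ → /gɔ/, /ʒ/ → /ʒɪ/, /g/ → /gə/.

gɔnɔpɪʒɪxəgə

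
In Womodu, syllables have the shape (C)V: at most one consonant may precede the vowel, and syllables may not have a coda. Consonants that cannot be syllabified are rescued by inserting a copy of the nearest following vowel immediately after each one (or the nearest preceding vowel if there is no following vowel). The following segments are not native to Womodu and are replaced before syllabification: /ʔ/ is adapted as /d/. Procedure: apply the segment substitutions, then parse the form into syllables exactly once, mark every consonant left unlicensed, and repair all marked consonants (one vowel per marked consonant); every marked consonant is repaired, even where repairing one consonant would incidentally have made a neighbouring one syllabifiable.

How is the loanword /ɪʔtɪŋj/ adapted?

ɪdɪtɪŋɪjɪ

Substitution: /ʔ/ → /d/, giving /ɪdtɪŋj/.
Syllabifying with onset maximization leaves /d/, /ŋ/, /j/ stranded (no codas are permitted; onsets are limited to one consonant).
Inserting the epenthetic vowel yields /d/ → /dɪ/, /ŋ/ → /ŋɪ/, /j/ → /jɪ/.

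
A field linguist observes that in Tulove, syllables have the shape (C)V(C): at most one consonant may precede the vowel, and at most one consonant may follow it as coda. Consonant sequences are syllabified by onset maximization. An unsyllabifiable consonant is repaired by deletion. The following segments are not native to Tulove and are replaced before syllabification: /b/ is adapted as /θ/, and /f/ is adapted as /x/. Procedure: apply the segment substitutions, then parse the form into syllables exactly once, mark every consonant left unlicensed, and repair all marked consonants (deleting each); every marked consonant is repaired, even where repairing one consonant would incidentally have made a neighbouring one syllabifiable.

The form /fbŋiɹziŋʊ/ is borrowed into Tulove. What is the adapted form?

Substitution: /f/ → /x/, /b/ → /θ/, giving /xθŋiɹziŋʊ/.
Syllabifying with onset maximization leaves /x/, /θ/ stranded (at most one coda consonant is licensed; onsets are limited to one consonant).
Each unlicensed consonant is deleted: /x/, /θ/.

ŋiɹziŋʊ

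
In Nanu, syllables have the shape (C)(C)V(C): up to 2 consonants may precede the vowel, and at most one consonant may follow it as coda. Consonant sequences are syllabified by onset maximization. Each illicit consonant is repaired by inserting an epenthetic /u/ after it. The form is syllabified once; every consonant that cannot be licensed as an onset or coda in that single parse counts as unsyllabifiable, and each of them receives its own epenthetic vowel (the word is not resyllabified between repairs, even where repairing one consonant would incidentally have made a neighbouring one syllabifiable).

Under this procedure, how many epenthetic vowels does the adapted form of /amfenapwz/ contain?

2

The unsyllabifiable consonants are /w/, /z/; each receives one epenthetic vowel.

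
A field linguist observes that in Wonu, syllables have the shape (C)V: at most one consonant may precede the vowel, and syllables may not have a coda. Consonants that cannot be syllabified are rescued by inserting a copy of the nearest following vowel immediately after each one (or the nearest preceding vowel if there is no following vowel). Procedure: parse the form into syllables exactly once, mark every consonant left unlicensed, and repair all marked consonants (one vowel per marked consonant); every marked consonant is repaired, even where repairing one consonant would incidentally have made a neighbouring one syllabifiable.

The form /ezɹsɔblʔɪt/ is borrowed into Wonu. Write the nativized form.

ezɔɹɔsɔbɪlɪʔɪtɪ

Under (C)V, the unsyllabifiable consonants are /z/, /ɹ/, /b/, /l/, /t/ (no codas are permitted; onsets are limited to one consonant).
Inserting the epenthetic vowel yields /z/ → /zɔ/, /ɹ/ → /ɹɔ/, /b/ → /bɪ/, /l/ → /lɪ/, /t/ → /tɪ/.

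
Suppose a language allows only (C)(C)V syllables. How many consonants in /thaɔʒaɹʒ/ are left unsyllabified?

2

Under (C)(C)V, the unsyllabifiable consonants are /ɹ/, /ʒ/ (no codas are permitted; onsets may contain at most 2 consonants).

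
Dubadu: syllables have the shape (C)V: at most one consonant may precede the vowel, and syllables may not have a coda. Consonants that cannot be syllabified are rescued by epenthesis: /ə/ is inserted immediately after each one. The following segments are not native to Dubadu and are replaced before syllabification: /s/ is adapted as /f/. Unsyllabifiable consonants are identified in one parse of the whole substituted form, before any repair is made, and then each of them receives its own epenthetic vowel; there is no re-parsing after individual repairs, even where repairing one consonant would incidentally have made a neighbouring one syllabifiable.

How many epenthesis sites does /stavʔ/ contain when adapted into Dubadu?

3

After substitution the input is /ftavʔ/.
The unsyllabifiable consonants are /f/, /v/, /ʔ/; each receives one epenthetic vowel.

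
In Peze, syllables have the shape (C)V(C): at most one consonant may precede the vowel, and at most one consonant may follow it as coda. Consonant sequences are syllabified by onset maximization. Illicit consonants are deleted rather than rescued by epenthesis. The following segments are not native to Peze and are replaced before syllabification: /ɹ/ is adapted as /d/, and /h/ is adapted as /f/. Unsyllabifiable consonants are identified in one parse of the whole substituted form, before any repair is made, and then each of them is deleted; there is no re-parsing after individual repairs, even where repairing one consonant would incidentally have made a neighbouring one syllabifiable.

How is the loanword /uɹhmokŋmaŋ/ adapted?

Substitution: /ɹ/ → /d/, /h/ → /f/, giving /udfmokŋmaŋ/.
Syllabifying with onset maximization leaves /f/, /ŋ/ stranded (at most one coda consonant is licensed; onsets are limited to one consonant).
Deletion applies to /f/, /ŋ/.

udmokmaŋ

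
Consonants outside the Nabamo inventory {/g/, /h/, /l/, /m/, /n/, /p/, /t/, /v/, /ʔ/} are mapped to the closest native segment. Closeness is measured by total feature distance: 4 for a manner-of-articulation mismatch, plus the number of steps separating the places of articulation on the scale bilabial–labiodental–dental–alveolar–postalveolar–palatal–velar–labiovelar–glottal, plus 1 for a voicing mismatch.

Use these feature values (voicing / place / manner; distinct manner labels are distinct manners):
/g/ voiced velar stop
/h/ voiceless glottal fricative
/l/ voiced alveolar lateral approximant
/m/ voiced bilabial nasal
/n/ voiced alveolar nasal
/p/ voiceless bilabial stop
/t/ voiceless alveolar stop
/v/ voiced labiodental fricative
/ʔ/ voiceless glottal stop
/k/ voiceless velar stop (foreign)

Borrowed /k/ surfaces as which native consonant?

/g/ is closest: same manner (stop), place distance 0 (velar→velar), voicing differs (+1); total 1. Next closest is /ʔ/ at distance 2.

g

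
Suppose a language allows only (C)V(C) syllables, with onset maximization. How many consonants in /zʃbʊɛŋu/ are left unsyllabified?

2

The consonants /z/, /ʃ/ cannot be parsed into a legal (C)V(C) syllable (at most one coda consonant is licensed; onsets are limited to one consonant).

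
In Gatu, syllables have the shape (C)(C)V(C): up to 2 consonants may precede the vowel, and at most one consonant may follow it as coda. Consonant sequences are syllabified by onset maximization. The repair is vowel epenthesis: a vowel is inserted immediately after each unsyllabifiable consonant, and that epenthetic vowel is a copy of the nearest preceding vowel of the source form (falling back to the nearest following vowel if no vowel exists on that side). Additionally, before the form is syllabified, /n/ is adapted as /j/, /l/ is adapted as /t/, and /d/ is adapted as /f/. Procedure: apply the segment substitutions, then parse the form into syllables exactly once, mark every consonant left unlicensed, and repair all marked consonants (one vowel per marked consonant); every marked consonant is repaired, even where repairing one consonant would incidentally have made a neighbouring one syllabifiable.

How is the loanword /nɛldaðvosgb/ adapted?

jɛtfaðvosgobo

Substitution: /n/ → /j/, /l/ → /t/, /d/ → /f/, giving /jɛtfaðvosgb/.
Under (C)(C)V(C), the unsyllabifiable consonants are /g/, /b/ (at most one coda consonant is licensed; onsets may contain at most 2 consonants).
Inserting the epenthetic vowel yields /g/ → /go/, /b/ → /bo/.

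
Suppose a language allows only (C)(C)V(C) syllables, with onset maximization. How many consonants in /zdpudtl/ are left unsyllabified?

3

The consonants /z/, /t/, /l/ cannot be parsed into a legal (C)(C)V(C) syllable (at most one coda consonant is licensed; onsets may contain at most 2 consonants).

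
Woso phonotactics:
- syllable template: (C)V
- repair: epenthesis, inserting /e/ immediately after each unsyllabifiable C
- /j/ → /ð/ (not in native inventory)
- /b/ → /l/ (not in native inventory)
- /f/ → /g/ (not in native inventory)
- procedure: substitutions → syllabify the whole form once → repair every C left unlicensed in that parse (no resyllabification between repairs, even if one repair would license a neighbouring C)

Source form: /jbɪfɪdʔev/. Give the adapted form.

ðelɪgɪdeʔeve

Substitution: /j/ → /ð/, /b/ → /l/, /f/ → /g/, giving /ðlɪgɪdʔev/.
Syllabifying with onset maximization leaves /ð/, /d/, /v/ stranded (no codas are permitted; onsets are limited to one consonant).
Epenthesis after each stranded consonant: /ð/ → /ðe/, /d/ → /de/, /v/ → /ve/.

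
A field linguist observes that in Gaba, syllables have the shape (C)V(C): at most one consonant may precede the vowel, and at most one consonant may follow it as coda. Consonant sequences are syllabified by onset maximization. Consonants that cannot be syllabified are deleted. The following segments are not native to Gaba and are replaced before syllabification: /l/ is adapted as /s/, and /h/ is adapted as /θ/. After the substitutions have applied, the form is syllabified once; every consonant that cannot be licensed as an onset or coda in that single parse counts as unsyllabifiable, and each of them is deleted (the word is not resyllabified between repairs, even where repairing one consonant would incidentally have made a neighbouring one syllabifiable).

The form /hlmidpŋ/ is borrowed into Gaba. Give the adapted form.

Substitution: /h/ → /θ/, /l/ → /s/, giving /θsmidpŋ/.
The consonants /θ/, /s/, /p/, /ŋ/ cannot be parsed into a legal (C)V(C) syllable (at most one coda consonant is licensed; onsets are limited to one consonant).
Each unlicensed consonant is deleted: /θ/, /s/, /p/, /ŋ/.

mid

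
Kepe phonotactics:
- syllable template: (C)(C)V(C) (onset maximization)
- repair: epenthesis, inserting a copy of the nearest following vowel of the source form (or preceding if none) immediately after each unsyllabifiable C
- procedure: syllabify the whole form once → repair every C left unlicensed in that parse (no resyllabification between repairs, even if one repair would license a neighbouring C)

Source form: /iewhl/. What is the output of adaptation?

Under (C)(C)V(C), the unsyllabifiable consonants are /h/, /l/ (at most one coda consonant is licensed; onsets may contain at most 2 consonants).
Inserting the epenthetic vowel yields /h/ → /he/, /l/ → /le/.

iewhele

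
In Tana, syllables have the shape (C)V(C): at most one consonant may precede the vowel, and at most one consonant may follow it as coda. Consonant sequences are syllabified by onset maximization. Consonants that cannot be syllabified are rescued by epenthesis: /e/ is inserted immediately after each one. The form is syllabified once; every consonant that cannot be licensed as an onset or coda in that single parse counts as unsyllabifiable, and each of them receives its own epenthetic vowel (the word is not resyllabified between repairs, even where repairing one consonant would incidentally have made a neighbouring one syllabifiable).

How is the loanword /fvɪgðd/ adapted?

The consonants /f/, /ð/, /d/ cannot be parsed into a legal (C)V(C) syllable (at most one coda consonant is licensed; onsets are limited to one consonant).
Epenthesis after each stranded consonant: /f/ → /fe/, /ð/ → /ðe/, /d/ → /de/.

fevɪgðede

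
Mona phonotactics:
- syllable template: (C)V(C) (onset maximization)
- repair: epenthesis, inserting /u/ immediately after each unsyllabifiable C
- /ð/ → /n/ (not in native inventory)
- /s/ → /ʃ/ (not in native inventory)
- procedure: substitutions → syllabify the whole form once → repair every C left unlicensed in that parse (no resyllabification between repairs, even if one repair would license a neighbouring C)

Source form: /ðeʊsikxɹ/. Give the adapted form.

neʊʃikxuɹu

Substitution: /ð/ → /n/, /s/ → /ʃ/, giving /neʊʃikxɹ/.
Syllabifying with onset maximization leaves /x/, /ɹ/ stranded (at most one coda consonant is licensed; onsets are limited to one consonant).
Epenthesis after each stranded consonant: /x/ → /xu/, /ɹ/ → /ɹu/.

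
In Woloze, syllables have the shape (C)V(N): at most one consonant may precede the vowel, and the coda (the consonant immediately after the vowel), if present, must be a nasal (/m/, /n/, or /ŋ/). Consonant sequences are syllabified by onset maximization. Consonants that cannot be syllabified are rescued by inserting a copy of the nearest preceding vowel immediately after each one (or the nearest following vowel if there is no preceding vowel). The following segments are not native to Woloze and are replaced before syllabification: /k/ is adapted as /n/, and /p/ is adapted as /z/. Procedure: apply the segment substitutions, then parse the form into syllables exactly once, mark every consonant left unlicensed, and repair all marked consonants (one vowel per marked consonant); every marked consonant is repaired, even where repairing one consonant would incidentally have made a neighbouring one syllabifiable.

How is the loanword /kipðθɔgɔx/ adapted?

Substitution: /k/ → /n/, /p/ → /z/, giving /nizðθɔgɔx/.
Under (C)V(N), the unsyllabifiable consonants are /z/, /ð/, /x/ (only a nasal (/m/, /n/, or /ŋ/) is licensed in coda position; onsets are limited to one consonant).
Each unlicensed consonant becomes the onset of a new syllable: /z/ → /zi/, /ð/ → /ði/, /x/ → /xɔ/.

niziðiθɔgɔxɔ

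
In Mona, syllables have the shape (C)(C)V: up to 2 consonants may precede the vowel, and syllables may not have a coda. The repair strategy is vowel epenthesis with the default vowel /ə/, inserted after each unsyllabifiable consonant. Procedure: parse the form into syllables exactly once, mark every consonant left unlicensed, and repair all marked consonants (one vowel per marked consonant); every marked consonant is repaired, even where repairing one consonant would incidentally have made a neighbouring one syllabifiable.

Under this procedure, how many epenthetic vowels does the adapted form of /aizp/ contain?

The unsyllabifiable consonants are /z/, /p/; each receives one epenthetic vowel.

2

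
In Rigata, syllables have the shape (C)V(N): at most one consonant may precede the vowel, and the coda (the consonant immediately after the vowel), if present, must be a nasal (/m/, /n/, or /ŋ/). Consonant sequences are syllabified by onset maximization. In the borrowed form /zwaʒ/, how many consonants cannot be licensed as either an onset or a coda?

Syllabifying with onset maximization leaves /z/, /ʒ/ stranded (only a nasal (/m/, /n/, or /ŋ/) is licensed in coda position; onsets are limited to one consonant).

2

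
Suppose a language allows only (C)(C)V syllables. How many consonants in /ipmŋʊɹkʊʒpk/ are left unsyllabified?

Under (C)(C)V, the unsyllabifiable consonants are /p/, /ʒ/, /p/, /k/ (no codas are permitted; onsets may contain at most 2 consonants).

4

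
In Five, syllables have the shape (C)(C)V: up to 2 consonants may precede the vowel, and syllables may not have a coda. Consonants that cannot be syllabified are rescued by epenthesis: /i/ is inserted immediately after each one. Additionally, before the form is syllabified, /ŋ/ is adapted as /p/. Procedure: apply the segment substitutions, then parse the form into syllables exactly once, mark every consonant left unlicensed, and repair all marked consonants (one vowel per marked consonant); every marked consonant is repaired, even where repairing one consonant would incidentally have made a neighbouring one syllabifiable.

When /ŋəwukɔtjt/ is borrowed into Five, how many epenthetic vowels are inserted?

3

After substitution the input is /pəwukɔtjt/.
The unsyllabifiable consonants are /t/, /j/, /t/; each receives one epenthetic vowel.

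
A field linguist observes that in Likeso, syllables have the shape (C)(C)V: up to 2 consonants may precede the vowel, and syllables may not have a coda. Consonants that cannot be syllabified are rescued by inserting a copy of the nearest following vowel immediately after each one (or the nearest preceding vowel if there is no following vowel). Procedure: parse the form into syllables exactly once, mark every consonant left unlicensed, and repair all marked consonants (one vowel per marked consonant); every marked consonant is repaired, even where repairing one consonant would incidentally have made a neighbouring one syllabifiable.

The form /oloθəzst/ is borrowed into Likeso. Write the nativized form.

oloθəzəsətə

Syllabifying with onset maximization leaves /z/, /s/, /t/ stranded (no codas are permitted; onsets may contain at most 2 consonants).
Inserting the epenthetic vowel yields /z/ → /zə/, /s/ → /sə/, /t/ → /tə/.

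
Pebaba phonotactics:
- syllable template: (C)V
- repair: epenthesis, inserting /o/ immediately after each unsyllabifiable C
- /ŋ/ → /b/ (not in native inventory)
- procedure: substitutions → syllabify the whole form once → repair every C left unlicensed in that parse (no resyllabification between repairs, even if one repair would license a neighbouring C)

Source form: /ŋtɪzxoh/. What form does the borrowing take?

Substitution: /ŋ/ → /b/, giving /btɪzxoh/.
Under (C)V, the unsyllabifiable consonants are /b/, /z/, /h/ (no codas are permitted; onsets are limited to one consonant).
Epenthesis after each stranded consonant: /b/ → /bo/, /z/ → /zo/, /h/ → /ho/.

botɪzoxoho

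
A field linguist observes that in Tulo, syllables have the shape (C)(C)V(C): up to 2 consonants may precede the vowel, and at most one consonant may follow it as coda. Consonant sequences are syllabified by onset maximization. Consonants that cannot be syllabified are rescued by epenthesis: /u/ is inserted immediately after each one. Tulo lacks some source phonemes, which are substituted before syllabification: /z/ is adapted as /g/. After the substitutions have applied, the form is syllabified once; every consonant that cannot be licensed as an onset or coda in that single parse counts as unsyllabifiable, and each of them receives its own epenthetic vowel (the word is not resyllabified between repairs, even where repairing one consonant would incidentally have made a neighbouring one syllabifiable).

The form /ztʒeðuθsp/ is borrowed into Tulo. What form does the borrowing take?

Substitution: /z/ → /g/, giving /gtʒeðuθsp/.
Syllabifying with onset maximization leaves /g/, /s/, /p/ stranded (at most one coda consonant is licensed; onsets may contain at most 2 consonants).
Epenthesis after each stranded consonant: /g/ → /gu/, /s/ → /su/, /p/ → /pu/.

gutʒeðuθsupu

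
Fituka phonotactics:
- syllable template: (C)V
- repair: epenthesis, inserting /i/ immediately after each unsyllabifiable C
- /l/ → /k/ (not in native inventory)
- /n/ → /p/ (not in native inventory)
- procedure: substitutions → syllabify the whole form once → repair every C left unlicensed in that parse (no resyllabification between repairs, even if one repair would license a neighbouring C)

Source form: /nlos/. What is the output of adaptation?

pikosi

Substitution: /n/ → /p/, /l/ → /k/, giving /pkos/.
The consonants /p/, /s/ cannot be parsed into a legal (C)V syllable (no codas are permitted; onsets are limited to one consonant).
Each unlicensed consonant becomes the onset of a new syllable: /p/ → /pi/, /s/ → /si/.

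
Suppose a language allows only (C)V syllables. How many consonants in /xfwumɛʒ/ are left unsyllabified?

3

The consonants /x/, /f/, /ʒ/ cannot be parsed into a legal (C)V syllable (no codas are permitted; onsets are limited to one consonant).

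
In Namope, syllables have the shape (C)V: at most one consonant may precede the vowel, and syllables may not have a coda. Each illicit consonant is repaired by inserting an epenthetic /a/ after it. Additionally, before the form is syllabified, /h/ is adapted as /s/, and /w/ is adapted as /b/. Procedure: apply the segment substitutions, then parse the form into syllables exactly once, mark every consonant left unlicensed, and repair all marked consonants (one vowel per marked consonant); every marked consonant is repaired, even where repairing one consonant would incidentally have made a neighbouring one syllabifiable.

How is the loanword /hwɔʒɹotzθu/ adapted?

Substitution: /h/ → /s/, /w/ → /b/, giving /sbɔʒɹotzθu/.
Syllabifying with onset maximization leaves /s/, /ʒ/, /t/, /z/ stranded (no codas are permitted; onsets are limited to one consonant).
Each unlicensed consonant becomes the onset of a new syllable: /s/ → /sa/, /ʒ/ → /ʒa/, /t/ → /ta/, /z/ → /za/.

sabɔʒaɹotazaθu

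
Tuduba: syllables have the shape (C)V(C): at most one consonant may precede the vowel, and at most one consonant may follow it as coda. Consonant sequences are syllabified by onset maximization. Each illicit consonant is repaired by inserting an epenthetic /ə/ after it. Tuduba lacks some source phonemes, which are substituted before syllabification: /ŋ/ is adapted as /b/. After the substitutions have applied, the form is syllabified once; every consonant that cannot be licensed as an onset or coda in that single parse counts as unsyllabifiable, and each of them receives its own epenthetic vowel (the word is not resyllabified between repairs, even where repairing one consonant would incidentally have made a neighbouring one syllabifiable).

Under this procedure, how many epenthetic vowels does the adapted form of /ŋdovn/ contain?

2

After substitution the input is /bdovn/.
The unsyllabifiable consonants are /b/, /n/; each receives one epenthetic vowel.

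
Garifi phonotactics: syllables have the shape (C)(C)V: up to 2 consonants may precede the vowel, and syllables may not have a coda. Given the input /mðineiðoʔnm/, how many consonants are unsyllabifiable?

3

Syllabifying with onset maximization leaves /ʔ/, /n/, /m/ stranded (no codas are permitted; onsets may contain at most 2 consonants).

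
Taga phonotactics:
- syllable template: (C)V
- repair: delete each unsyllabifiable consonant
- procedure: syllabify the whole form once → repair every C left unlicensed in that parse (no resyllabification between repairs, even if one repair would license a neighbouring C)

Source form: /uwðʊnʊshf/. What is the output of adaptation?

uðʊnʊ

The consonants /w/, /s/, /h/, /f/ cannot be parsed into a legal (C)V syllable (no codas are permitted; onsets are limited to one consonant).
Deleting the stranded consonants removes /w/, /s/, /h/, /f/.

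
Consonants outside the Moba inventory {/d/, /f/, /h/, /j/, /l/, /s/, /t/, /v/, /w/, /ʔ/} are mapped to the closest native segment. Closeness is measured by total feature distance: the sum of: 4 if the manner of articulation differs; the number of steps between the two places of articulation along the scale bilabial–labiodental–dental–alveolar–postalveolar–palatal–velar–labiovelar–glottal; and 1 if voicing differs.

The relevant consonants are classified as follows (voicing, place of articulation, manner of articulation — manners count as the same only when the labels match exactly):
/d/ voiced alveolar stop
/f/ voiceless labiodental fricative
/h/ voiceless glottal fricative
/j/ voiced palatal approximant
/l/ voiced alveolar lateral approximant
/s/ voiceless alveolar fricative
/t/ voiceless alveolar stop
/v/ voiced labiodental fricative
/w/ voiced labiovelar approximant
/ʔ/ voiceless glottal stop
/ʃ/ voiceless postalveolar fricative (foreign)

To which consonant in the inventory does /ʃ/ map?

s

/s/ is closest: same manner (fricative), place distance 1 (postalveolar→alveolar), same voicing; total 1. Next closest is /f/ at distance 3.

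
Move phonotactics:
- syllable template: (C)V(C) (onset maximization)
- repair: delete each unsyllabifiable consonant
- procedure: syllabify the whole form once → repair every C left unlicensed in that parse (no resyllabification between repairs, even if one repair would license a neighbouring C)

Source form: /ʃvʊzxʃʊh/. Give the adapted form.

vʊzʃʊh

The consonants /ʃ/, /x/ cannot be parsed into a legal (C)V(C) syllable (at most one coda consonant is licensed; onsets are limited to one consonant).
Deletion applies to /ʃ/, /x/.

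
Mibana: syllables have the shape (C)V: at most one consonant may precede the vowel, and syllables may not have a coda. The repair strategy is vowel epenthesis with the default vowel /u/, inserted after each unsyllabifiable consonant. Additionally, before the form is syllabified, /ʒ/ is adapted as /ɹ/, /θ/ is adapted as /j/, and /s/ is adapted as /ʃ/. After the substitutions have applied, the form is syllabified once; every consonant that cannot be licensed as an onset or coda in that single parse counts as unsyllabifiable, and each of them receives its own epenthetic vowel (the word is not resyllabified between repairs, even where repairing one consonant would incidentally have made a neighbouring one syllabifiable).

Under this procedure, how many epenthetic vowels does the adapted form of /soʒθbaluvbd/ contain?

5

After substitution the input is /ʃoɹjbaluvbd/.
The unsyllabifiable consonants are /ɹ/, /j/, /v/, /b/, /d/; each receives one epenthetic vowel.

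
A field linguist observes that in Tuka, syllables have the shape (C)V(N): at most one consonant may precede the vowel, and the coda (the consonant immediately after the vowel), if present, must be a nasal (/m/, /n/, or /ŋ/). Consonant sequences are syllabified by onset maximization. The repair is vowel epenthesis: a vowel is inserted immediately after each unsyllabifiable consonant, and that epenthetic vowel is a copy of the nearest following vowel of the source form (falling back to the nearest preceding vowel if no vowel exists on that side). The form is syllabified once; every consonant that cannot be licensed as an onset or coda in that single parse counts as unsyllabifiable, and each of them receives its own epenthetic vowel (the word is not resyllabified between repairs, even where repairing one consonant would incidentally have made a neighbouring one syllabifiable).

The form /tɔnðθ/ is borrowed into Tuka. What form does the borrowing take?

tɔnðɔθɔ

Under (C)V(N), the unsyllabifiable consonants are /ð/, /θ/ (only a nasal (/m/, /n/, or /ŋ/) is licensed in coda position; onsets are limited to one consonant).
Epenthesis after each stranded consonant: /ð/ → /ðɔ/, /θ/ → /θɔ/.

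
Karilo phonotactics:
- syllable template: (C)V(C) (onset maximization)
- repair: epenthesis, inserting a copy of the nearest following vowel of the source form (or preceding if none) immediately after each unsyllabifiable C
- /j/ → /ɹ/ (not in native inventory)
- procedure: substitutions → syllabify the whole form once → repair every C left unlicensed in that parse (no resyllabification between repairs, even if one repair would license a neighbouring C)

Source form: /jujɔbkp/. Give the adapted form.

Substitution: /j/ → /ɹ/, giving /ɹuɹɔbkp/.
Syllabifying with onset maximization leaves /k/, /p/ stranded (at most one coda consonant is licensed; onsets are limited to one consonant).
Each unlicensed consonant becomes the onset of a new syllable: /k/ → /kɔ/, /p/ → /pɔ/.

ɹuɹɔbkɔpɔ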